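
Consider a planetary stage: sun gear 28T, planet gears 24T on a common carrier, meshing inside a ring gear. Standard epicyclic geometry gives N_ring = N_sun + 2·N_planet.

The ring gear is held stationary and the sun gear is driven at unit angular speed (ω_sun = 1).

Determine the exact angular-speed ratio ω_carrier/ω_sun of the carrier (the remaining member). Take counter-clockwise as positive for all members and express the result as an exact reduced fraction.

7/26

N_ring = 28 + 2·24 = 76
28(ω_s−ω_c) = −76(ω_r−ω_c),  ω_r=0, ω_s=1
28(1−ω_c) = −76(0−ω_c)  ⇒  104ω_c = 28  ⇒  ω_c = 7/26
ω_c/ω_s = 7/26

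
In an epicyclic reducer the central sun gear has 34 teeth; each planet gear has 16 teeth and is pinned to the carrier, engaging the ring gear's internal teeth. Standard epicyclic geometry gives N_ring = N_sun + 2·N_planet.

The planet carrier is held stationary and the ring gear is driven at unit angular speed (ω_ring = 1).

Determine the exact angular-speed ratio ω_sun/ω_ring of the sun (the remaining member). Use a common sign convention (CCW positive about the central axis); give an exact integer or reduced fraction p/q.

-33/17

N_ring = 34 + 2·16 = 66
34(ω_s−ω_c) = −66(ω_r−ω_c),  ω_c=0, ω_r=1
ω_s = 0 − (66/34)(1−0) = -33/17
ω_s/ω_r = -33/17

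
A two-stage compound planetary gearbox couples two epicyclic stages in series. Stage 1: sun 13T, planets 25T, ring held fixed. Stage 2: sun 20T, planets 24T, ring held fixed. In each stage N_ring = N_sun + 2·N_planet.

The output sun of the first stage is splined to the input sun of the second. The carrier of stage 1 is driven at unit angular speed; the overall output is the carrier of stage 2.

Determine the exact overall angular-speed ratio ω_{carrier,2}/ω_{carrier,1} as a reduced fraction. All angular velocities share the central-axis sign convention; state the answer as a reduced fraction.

190/143

Stage 1: N_ring = 13 + 2·25 = 63
Stage 1: 13(ω_s−ω_c) = −63(ω_r−ω_c),  ω_r=0, ω_c=1
Stage 1: ω_s = 1 − (63/13)(0−1) = 76/13
  ⇒ ω_s¹/ω_c¹ = 76/13
Stage 2: N_ring = 20 + 2·24 = 68
Stage 2: 20(ω_s−ω_c) = −68(ω_r−ω_c),  ω_r=0, ω_s=1
Stage 2: 20(1−ω_c) = −68(0−ω_c)  ⇒  88ω_c = 20  ⇒  ω_c = 5/22
  ⇒ ω_c²/ω_s² = 5/22
Coupling ω_s² = ω_s¹ ⇒ overall = 76/13 × 5/22 = 190/143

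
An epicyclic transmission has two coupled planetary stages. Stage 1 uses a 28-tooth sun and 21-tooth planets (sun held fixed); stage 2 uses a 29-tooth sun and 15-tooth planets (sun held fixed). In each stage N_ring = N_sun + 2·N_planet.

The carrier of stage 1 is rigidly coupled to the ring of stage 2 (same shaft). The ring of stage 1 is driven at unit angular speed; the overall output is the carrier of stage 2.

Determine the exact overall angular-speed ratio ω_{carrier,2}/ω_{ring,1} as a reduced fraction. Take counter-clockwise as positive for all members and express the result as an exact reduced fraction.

295/616

Stage 1: N_ring = 28 + 2·21 = 70
Stage 1: 28(ω_s−ω_c) = −70(ω_r−ω_c),  ω_s=0, ω_r=1
Stage 1: 28(0−ω_c) = −70(1−ω_c)  ⇒  98ω_c = 70  ⇒  ω_c = 5/7
  ⇒ ω_c¹/ω_r¹ = 5/7
Stage 2: N_ring = 29 + 2·15 = 59
Stage 2: 29(ω_s−ω_c) = −59(ω_r−ω_c),  ω_s=0, ω_r=1
Stage 2: 29(0−ω_c) = −59(1−ω_c)  ⇒  88ω_c = 59  ⇒  ω_c = 59/88
  ⇒ ω_c²/ω_r² = 59/88
Coupling ω_r² = ω_c¹ ⇒ overall = 5/7 × 59/88 = 295/616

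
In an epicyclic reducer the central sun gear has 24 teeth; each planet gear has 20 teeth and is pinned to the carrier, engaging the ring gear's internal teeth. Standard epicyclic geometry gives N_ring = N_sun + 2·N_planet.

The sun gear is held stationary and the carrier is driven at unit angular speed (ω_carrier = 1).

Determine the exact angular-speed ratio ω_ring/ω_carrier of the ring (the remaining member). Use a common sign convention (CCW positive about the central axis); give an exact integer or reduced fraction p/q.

N_ring = 24 + 2·20 = 64
24(ω_s−ω_c) = −64(ω_r−ω_c),  ω_s=0, ω_c=1
ω_r = 1 − (24/64)(0−1) = 11/8
ω_r/ω_c = 11/8

11/8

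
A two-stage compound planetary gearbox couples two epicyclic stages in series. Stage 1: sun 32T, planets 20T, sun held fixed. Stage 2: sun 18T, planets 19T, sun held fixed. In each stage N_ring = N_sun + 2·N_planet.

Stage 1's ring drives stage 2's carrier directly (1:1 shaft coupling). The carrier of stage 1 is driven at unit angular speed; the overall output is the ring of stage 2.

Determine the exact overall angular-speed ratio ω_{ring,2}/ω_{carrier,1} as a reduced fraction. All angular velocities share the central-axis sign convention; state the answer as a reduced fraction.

Stage 1: N_ring = 32 + 2·20 = 72
Stage 1: 32(ω_s−ω_c) = −72(ω_r−ω_c),  ω_s=0, ω_c=1
Stage 1: ω_r = 1 − (32/72)(0−1) = 13/9
  ⇒ ω_r¹/ω_c¹ = 13/9
Stage 2: N_ring = 18 + 2·19 = 56
Stage 2: 18(ω_s−ω_c) = −56(ω_r−ω_c),  ω_s=0, ω_c=1
Stage 2: ω_r = 1 − (18/56)(0−1) = 37/28
  ⇒ ω_r²/ω_c² = 37/28
Coupling ω_c² = ω_r¹ ⇒ overall = 13/9 × 37/28 = 481/252

481/252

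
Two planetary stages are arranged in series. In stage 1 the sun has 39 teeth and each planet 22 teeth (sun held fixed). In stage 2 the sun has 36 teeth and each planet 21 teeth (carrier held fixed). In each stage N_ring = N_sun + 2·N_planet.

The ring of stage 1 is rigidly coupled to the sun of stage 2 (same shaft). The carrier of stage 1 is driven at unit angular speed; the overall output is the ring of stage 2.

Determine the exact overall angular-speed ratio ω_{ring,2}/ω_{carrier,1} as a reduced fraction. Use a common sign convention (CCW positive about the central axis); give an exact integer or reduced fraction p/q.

Stage 1: N_ring = 39 + 2·22 = 83
Stage 1: 39(ω_s−ω_c) = −83(ω_r−ω_c),  ω_s=0, ω_c=1
Stage 1: ω_r = 1 − (39/83)(0−1) = 122/83
  ⇒ ω_r¹/ω_c¹ = 122/83
Stage 2: N_ring = 36 + 2·21 = 78
Stage 2: 36(ω_s−ω_c) = −78(ω_r−ω_c),  ω_c=0, ω_s=1
Stage 2: ω_r = 0 − (36/78)(1−0) = -6/13
  ⇒ ω_r²/ω_s² = -6/13
Coupling ω_s² = ω_r¹ ⇒ overall = 122/83 × -6/13 = -732/1079

-732/1079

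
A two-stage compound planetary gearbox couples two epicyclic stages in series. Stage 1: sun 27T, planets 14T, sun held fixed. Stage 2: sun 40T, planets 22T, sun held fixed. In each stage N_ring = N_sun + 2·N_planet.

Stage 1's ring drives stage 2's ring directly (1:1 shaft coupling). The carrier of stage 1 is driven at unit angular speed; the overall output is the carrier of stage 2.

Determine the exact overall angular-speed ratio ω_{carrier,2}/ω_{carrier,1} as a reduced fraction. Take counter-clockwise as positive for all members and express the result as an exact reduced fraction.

Stage 1: N_ring = 27 + 2·14 = 55
Stage 1: 27(ω_s−ω_c) = −55(ω_r−ω_c),  ω_s=0, ω_c=1
Stage 1: ω_r = 1 − (27/55)(0−1) = 82/55
  ⇒ ω_r¹/ω_c¹ = 82/55
Stage 2: N_ring = 40 + 2·22 = 84
Stage 2: 40(ω_s−ω_c) = −84(ω_r−ω_c),  ω_s=0, ω_r=1
Stage 2: 40(0−ω_c) = −84(1−ω_c)  ⇒  124ω_c = 84  ⇒  ω_c = 21/31
  ⇒ ω_c²/ω_r² = 21/31
Coupling ω_r² = ω_r¹ ⇒ overall = 82/55 × 21/31 = 1722/1705

1722/1705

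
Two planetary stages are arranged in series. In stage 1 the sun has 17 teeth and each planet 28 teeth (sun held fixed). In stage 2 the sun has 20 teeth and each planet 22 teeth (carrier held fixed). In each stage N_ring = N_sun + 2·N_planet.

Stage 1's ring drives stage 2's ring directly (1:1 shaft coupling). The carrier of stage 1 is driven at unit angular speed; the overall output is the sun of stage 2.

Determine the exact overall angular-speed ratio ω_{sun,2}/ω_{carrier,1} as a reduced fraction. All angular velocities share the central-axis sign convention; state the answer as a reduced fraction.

Stage 1: N_ring = 17 + 2·28 = 73
Stage 1: 17(ω_s−ω_c) = −73(ω_r−ω_c),  ω_s=0, ω_c=1
Stage 1: ω_r = 1 − (17/73)(0−1) = 90/73
  ⇒ ω_r¹/ω_c¹ = 90/73
Stage 2: N_ring = 20 + 2·22 = 64
Stage 2: 20(ω_s−ω_c) = −64(ω_r−ω_c),  ω_c=0, ω_r=1
Stage 2: ω_s = 0 − (64/20)(1−0) = -16/5
  ⇒ ω_s²/ω_r² = -16/5
Coupling ω_r² = ω_r¹ ⇒ overall = 90/73 × -16/5 = -288/73

-288/73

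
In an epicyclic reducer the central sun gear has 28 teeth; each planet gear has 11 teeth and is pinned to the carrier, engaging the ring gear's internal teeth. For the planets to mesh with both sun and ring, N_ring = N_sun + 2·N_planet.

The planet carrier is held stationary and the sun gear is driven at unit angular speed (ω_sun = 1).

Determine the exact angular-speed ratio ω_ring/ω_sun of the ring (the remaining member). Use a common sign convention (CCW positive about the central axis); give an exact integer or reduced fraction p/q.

N_ring = 28 + 2·11 = 50
28(ω_s−ω_c) = −50(ω_r−ω_c),  ω_c=0, ω_s=1
ω_r = 0 − (28/50)(1−0) = -14/25
ω_r/ω_s = -14/25

-14/25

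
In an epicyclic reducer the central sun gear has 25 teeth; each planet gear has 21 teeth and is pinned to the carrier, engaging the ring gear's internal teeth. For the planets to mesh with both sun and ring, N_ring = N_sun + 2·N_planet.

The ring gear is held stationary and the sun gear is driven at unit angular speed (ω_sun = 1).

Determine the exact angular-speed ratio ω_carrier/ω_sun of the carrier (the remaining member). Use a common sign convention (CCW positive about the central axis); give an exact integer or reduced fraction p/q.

N_ring = 25 + 2·21 = 67
25(ω_s−ω_c) = −67(ω_r−ω_c),  ω_r=0, ω_s=1
25(1−ω_c) = −67(0−ω_c)  ⇒  92ω_c = 25  ⇒  ω_c = 25/92
ω_c/ω_s = 25/92

25/92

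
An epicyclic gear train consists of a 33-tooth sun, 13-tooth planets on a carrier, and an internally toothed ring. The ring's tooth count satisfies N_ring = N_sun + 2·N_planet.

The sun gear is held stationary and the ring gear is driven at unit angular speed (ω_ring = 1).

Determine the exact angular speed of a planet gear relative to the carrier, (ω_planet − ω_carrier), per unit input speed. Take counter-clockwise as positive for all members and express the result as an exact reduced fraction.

N_ring = 33 + 2·13 = 59
33(ω_s−ω_c) = −59(ω_r−ω_c),  ω_s=0, ω_r=1
33(0−ω_c) = −59(1−ω_c)  ⇒  92ω_c = 59  ⇒  ω_c = 59/92
sun–planet: 33·(0−59/92) = −13·(ω_p−ω_c)  ⇒  ω_p−ω_c = −(33/13)·(-59/92) = 1947/1196

1947/1196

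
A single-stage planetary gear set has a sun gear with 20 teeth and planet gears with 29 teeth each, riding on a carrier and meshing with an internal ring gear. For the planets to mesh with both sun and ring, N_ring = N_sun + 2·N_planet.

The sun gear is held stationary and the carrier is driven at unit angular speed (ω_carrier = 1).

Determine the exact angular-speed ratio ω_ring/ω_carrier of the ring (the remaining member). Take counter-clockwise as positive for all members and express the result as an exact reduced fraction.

N_ring = 20 + 2·29 = 78
20(ω_s−ω_c) = −78(ω_r−ω_c),  ω_s=0, ω_c=1
ω_r = 1 − (20/78)(0−1) = 49/39
ω_r/ω_c = 49/39

49/39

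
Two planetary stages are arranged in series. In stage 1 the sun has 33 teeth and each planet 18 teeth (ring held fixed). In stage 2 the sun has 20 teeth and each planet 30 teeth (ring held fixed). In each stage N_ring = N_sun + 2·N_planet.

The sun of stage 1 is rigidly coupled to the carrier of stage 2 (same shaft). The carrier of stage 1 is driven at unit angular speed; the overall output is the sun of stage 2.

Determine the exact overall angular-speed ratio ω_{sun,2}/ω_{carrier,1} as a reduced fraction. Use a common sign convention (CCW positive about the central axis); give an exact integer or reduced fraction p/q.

170/11

Stage 1: N_ring = 33 + 2·18 = 69
Stage 1: 33(ω_s−ω_c) = −69(ω_r−ω_c),  ω_r=0, ω_c=1
Stage 1: ω_s = 1 − (69/33)(0−1) = 34/11
  ⇒ ω_s¹/ω_c¹ = 34/11
Stage 2: N_ring = 20 + 2·30 = 80
Stage 2: 20(ω_s−ω_c) = −80(ω_r−ω_c),  ω_r=0, ω_c=1
Stage 2: ω_s = 1 − (80/20)(0−1) = 5
  ⇒ ω_s²/ω_c² = 5
Coupling ω_c² = ω_s¹ ⇒ overall = 34/11 × 5 = 170/11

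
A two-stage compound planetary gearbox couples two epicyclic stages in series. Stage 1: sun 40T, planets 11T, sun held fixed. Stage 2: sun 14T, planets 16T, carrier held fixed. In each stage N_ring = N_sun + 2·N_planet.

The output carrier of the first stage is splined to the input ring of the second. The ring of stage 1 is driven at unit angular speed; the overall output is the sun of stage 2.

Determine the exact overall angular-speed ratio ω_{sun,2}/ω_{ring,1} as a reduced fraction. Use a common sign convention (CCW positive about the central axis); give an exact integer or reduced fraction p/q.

Stage 1: N_ring = 40 + 2·11 = 62
Stage 1: 40(ω_s−ω_c) = −62(ω_r−ω_c),  ω_s=0, ω_r=1
Stage 1: 40(0−ω_c) = −62(1−ω_c)  ⇒  102ω_c = 62  ⇒  ω_c = 31/51
  ⇒ ω_c¹/ω_r¹ = 31/51
Stage 2: N_ring = 14 + 2·16 = 46
Stage 2: 14(ω_s−ω_c) = −46(ω_r−ω_c),  ω_c=0, ω_r=1
Stage 2: ω_s = 0 − (46/14)(1−0) = -23/7
  ⇒ ω_s²/ω_r² = -23/7
Coupling ω_r² = ω_c¹ ⇒ overall = 31/51 × -23/7 = -713/357

-713/357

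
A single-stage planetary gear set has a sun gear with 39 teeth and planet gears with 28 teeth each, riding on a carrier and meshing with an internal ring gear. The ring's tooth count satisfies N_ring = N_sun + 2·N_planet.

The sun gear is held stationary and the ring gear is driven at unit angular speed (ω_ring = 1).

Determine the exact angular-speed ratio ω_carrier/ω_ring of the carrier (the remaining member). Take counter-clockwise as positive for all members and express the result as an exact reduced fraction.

95/134

N_ring = 39 + 2·28 = 95
39(ω_s−ω_c) = −95(ω_r−ω_c),  ω_s=0, ω_r=1
39(0−ω_c) = −95(1−ω_c)  ⇒  134ω_c = 95  ⇒  ω_c = 95/134
ω_c/ω_r = 95/134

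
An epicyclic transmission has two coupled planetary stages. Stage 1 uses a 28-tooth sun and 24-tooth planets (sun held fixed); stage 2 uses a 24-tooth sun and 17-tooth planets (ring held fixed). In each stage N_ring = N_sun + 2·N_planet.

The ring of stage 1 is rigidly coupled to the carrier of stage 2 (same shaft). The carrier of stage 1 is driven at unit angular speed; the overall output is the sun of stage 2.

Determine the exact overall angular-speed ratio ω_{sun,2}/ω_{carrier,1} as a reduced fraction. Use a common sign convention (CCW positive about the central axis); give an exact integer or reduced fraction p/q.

533/114

Stage 1: N_ring = 28 + 2·24 = 76
Stage 1: 28(ω_s−ω_c) = −76(ω_r−ω_c),  ω_s=0, ω_c=1
Stage 1: ω_r = 1 − (28/76)(0−1) = 26/19
  ⇒ ω_r¹/ω_c¹ = 26/19
Stage 2: N_ring = 24 + 2·17 = 58
Stage 2: 24(ω_s−ω_c) = −58(ω_r−ω_c),  ω_r=0, ω_c=1
Stage 2: ω_s = 1 − (58/24)(0−1) = 41/12
  ⇒ ω_s²/ω_c² = 41/12
Coupling ω_c² = ω_r¹ ⇒ overall = 26/19 × 41/12 = 533/114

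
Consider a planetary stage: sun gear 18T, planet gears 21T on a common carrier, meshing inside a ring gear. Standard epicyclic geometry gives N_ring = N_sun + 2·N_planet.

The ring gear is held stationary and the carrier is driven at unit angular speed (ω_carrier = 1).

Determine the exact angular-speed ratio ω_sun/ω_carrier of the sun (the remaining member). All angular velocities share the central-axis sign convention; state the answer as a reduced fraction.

13/3

N_ring = 18 + 2·21 = 60
18(ω_s−ω_c) = −60(ω_r−ω_c),  ω_r=0, ω_c=1
ω_s = 1 − (60/18)(0−1) = 13/3
ω_s/ω_c = 13/3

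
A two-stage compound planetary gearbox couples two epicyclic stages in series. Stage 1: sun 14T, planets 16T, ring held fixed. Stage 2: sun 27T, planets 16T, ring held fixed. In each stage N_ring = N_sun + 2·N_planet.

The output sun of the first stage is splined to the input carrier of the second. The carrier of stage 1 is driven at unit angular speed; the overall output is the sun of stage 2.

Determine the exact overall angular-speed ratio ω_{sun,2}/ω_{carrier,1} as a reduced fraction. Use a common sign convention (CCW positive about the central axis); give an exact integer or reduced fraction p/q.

Stage 1: N_ring = 14 + 2·16 = 46
Stage 1: 14(ω_s−ω_c) = −46(ω_r−ω_c),  ω_r=0, ω_c=1
Stage 1: ω_s = 1 − (46/14)(0−1) = 30/7
  ⇒ ω_s¹/ω_c¹ = 30/7
Stage 2: N_ring = 27 + 2·16 = 59
Stage 2: 27(ω_s−ω_c) = −59(ω_r−ω_c),  ω_r=0, ω_c=1
Stage 2: ω_s = 1 − (59/27)(0−1) = 86/27
  ⇒ ω_s²/ω_c² = 86/27
Coupling ω_c² = ω_s¹ ⇒ overall = 30/7 × 86/27 = 860/63

860/63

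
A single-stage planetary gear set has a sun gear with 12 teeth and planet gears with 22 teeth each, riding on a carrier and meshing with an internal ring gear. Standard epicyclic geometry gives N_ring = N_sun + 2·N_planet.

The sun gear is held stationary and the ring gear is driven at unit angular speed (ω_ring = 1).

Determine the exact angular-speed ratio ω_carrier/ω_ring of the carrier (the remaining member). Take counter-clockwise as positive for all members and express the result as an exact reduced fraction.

14/17

N_ring = 12 + 2·22 = 56
12(ω_s−ω_c) = −56(ω_r−ω_c),  ω_s=0, ω_r=1
12(0−ω_c) = −56(1−ω_c)  ⇒  68ω_c = 56  ⇒  ω_c = 14/17
ω_c/ω_r = 14/17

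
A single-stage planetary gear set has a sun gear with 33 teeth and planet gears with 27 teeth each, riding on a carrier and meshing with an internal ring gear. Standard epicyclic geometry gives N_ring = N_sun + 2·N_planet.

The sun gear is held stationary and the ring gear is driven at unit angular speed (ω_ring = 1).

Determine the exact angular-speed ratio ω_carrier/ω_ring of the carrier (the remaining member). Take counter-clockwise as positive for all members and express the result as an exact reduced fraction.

N_ring = 33 + 2·27 = 87
33(ω_s−ω_c) = −87(ω_r−ω_c),  ω_s=0, ω_r=1
33(0−ω_c) = −87(1−ω_c)  ⇒  120ω_c = 87  ⇒  ω_c = 29/40
ω_c/ω_r = 29/40

29/40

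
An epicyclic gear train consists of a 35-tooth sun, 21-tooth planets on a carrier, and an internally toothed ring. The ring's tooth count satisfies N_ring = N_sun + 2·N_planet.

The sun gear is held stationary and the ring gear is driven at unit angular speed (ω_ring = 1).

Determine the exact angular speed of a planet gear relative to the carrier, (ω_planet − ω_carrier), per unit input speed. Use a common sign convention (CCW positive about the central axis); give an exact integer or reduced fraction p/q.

N_ring = 35 + 2·21 = 77
35(ω_s−ω_c) = −77(ω_r−ω_c),  ω_s=0, ω_r=1
35(0−ω_c) = −77(1−ω_c)  ⇒  112ω_c = 77  ⇒  ω_c = 11/16
sun–planet: 35·(0−11/16) = −21·(ω_p−ω_c)  ⇒  ω_p−ω_c = −(35/21)·(-11/16) = 55/48

55/48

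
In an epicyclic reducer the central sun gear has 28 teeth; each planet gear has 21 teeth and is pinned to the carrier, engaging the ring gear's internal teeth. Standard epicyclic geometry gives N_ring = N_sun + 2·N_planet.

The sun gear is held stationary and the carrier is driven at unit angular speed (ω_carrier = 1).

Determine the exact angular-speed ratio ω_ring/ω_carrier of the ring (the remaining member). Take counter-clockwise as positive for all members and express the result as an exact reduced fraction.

N_ring = 28 + 2·21 = 70
28(ω_s−ω_c) = −70(ω_r−ω_c),  ω_s=0, ω_c=1
ω_r = 1 − (28/70)(0−1) = 7/5
ω_r/ω_c = 7/5

7/5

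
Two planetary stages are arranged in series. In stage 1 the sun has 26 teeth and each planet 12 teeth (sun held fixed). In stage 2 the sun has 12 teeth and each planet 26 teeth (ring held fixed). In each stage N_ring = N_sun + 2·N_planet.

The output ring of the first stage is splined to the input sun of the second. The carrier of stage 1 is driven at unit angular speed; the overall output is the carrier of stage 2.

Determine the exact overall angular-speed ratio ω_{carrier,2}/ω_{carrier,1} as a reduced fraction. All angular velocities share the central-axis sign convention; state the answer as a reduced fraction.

6/25

Stage 1: N_ring = 26 + 2·12 = 50
Stage 1: 26(ω_s−ω_c) = −50(ω_r−ω_c),  ω_s=0, ω_c=1
Stage 1: ω_r = 1 − (26/50)(0−1) = 38/25
  ⇒ ω_r¹/ω_c¹ = 38/25
Stage 2: N_ring = 12 + 2·26 = 64
Stage 2: 12(ω_s−ω_c) = −64(ω_r−ω_c),  ω_r=0, ω_s=1
Stage 2: 12(1−ω_c) = −64(0−ω_c)  ⇒  76ω_c = 12  ⇒  ω_c = 3/19
  ⇒ ω_c²/ω_s² = 3/19
Coupling ω_s² = ω_r¹ ⇒ overall = 38/25 × 3/19 = 6/25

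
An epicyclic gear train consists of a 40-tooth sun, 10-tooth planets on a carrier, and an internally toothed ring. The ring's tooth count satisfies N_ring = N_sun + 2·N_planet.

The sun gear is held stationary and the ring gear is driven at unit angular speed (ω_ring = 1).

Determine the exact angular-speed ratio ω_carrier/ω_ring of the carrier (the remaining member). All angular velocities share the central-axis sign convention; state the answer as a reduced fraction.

N_ring = 40 + 2·10 = 60
40(ω_s−ω_c) = −60(ω_r−ω_c),  ω_s=0, ω_r=1
40(0−ω_c) = −60(1−ω_c)  ⇒  100ω_c = 60  ⇒  ω_c = 3/5
ω_c/ω_r = 3/5

3/5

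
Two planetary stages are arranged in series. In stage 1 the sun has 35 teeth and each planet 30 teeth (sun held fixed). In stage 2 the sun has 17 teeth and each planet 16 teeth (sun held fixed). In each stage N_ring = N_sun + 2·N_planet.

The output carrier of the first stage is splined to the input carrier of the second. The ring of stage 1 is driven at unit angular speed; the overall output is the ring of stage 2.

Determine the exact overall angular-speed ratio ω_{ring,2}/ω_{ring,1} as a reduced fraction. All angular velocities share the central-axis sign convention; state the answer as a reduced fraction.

627/637

Stage 1: N_ring = 35 + 2·30 = 95
Stage 1: 35(ω_s−ω_c) = −95(ω_r−ω_c),  ω_s=0, ω_r=1
Stage 1: 35(0−ω_c) = −95(1−ω_c)  ⇒  130ω_c = 95  ⇒  ω_c = 19/26
  ⇒ ω_c¹/ω_r¹ = 19/26
Stage 2: N_ring = 17 + 2·16 = 49
Stage 2: 17(ω_s−ω_c) = −49(ω_r−ω_c),  ω_s=0, ω_c=1
Stage 2: ω_r = 1 − (17/49)(0−1) = 66/49
  ⇒ ω_r²/ω_c² = 66/49
Coupling ω_c² = ω_c¹ ⇒ overall = 19/26 × 66/49 = 627/637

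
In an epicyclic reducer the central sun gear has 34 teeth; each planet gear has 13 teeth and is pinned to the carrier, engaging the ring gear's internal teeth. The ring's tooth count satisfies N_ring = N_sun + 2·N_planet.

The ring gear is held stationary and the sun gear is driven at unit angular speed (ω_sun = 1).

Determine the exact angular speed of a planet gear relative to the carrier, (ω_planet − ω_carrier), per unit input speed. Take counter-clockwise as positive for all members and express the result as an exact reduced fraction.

N_ring = 34 + 2·13 = 60
34(ω_s−ω_c) = −60(ω_r−ω_c),  ω_r=0, ω_s=1
34(1−ω_c) = −60(0−ω_c)  ⇒  94ω_c = 34  ⇒  ω_c = 17/47
sun–planet: 34·(1−17/47) = −13·(ω_p−ω_c)  ⇒  ω_p−ω_c = −(34/13)·(30/47) = -1020/611

-1020/611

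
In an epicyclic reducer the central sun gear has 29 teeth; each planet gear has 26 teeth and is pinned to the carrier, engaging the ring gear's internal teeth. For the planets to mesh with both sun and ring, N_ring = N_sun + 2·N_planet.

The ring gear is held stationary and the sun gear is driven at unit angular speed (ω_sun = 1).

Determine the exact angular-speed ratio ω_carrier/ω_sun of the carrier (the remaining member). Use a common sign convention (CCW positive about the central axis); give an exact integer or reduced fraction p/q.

29/110

N_ring = 29 + 2·26 = 81
29(ω_s−ω_c) = −81(ω_r−ω_c),  ω_r=0, ω_s=1
29(1−ω_c) = −81(0−ω_c)  ⇒  110ω_c = 29  ⇒  ω_c = 29/110
ω_c/ω_s = 29/110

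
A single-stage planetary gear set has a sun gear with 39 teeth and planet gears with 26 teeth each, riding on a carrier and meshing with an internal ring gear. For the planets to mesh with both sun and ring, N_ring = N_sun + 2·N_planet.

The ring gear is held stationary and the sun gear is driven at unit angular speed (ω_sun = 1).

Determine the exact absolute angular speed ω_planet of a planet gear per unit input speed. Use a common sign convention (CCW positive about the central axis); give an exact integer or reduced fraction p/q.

N_ring = 39 + 2·26 = 91
39(ω_s−ω_c) = −91(ω_r−ω_c),  ω_r=0, ω_s=1
39(1−ω_c) = −91(0−ω_c)  ⇒  130ω_c = 39  ⇒  ω_c = 3/10
sun–planet: 39·(1−3/10) = −26·(ω_p−ω_c)  ⇒  ω_p−ω_c = −(39/26)·(7/10) = -21/20
ω_p = 3/10 − 21/20 = -3/4

-3/4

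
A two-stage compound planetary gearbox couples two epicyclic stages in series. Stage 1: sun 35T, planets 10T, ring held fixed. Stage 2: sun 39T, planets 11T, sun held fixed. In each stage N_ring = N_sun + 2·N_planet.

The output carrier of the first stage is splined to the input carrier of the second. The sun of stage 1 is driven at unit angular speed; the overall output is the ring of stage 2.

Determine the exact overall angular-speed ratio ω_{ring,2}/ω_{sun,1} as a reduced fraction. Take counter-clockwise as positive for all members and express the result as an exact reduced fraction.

Stage 1: N_ring = 35 + 2·10 = 55
Stage 1: 35(ω_s−ω_c) = −55(ω_r−ω_c),  ω_r=0, ω_s=1
Stage 1: 35(1−ω_c) = −55(0−ω_c)  ⇒  90ω_c = 35  ⇒  ω_c = 7/18
  ⇒ ω_c¹/ω_s¹ = 7/18
Stage 2: N_ring = 39 + 2·11 = 61
Stage 2: 39(ω_s−ω_c) = −61(ω_r−ω_c),  ω_s=0, ω_c=1
Stage 2: ω_r = 1 − (39/61)(0−1) = 100/61
  ⇒ ω_r²/ω_c² = 100/61
Coupling ω_c² = ω_c¹ ⇒ overall = 7/18 × 100/61 = 350/549

350/549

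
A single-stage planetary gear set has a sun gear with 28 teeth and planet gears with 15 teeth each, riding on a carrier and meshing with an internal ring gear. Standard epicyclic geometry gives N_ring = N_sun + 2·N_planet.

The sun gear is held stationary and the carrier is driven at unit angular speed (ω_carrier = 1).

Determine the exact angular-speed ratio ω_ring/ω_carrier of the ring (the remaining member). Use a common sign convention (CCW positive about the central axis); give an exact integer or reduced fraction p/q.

43/29

N_ring = 28 + 2·15 = 58
28(ω_s−ω_c) = −58(ω_r−ω_c),  ω_s=0, ω_c=1
ω_r = 1 − (28/58)(0−1) = 43/29
ω_r/ω_c = 43/29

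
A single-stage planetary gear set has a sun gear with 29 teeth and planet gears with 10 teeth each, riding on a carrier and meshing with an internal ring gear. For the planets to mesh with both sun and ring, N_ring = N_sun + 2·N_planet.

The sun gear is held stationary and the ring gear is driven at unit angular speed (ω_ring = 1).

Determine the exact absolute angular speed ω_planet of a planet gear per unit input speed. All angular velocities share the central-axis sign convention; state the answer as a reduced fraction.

N_ring = 29 + 2·10 = 49
29(ω_s−ω_c) = −49(ω_r−ω_c),  ω_s=0, ω_r=1
29(0−ω_c) = −49(1−ω_c)  ⇒  78ω_c = 49  ⇒  ω_c = 49/78
sun–planet: 29·(0−49/78) = −10·(ω_p−ω_c)  ⇒  ω_p−ω_c = −(29/10)·(-49/78) = 1421/780
ω_p = 49/78 + 1421/780 = 49/20

49/20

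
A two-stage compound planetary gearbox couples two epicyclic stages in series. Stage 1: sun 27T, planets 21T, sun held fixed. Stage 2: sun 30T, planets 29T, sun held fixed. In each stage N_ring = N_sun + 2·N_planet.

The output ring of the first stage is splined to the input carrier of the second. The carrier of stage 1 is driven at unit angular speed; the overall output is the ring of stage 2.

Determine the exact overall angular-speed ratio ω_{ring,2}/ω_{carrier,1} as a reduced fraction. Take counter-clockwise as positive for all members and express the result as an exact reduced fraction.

472/253

Stage 1: N_ring = 27 + 2·21 = 69
Stage 1: 27(ω_s−ω_c) = −69(ω_r−ω_c),  ω_s=0, ω_c=1
Stage 1: ω_r = 1 − (27/69)(0−1) = 32/23
  ⇒ ω_r¹/ω_c¹ = 32/23
Stage 2: N_ring = 30 + 2·29 = 88
Stage 2: 30(ω_s−ω_c) = −88(ω_r−ω_c),  ω_s=0, ω_c=1
Stage 2: ω_r = 1 − (30/88)(0−1) = 59/44
  ⇒ ω_r²/ω_c² = 59/44
Coupling ω_c² = ω_r¹ ⇒ overall = 32/23 × 59/44 = 472/253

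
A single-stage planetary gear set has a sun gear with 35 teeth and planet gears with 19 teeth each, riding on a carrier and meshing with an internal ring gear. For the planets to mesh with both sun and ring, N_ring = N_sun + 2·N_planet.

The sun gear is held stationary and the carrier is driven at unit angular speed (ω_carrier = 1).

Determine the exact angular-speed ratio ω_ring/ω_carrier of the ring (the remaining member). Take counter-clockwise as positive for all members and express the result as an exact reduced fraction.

N_ring = 35 + 2·19 = 73
35(ω_s−ω_c) = −73(ω_r−ω_c),  ω_s=0, ω_c=1
ω_r = 1 − (35/73)(0−1) = 108/73
ω_r/ω_c = 108/73

108/73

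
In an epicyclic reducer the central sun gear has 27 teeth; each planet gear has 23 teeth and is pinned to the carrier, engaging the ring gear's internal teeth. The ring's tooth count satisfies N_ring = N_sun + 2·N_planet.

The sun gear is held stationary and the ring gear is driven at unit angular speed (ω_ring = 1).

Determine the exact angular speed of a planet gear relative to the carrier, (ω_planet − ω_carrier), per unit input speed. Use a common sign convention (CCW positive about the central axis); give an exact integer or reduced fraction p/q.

N_ring = 27 + 2·23 = 73
27(ω_s−ω_c) = −73(ω_r−ω_c),  ω_s=0, ω_r=1
27(0−ω_c) = −73(1−ω_c)  ⇒  100ω_c = 73  ⇒  ω_c = 73/100
sun–planet: 27·(0−73/100) = −23·(ω_p−ω_c)  ⇒  ω_p−ω_c = −(27/23)·(-73/100) = 1971/2300

1971/2300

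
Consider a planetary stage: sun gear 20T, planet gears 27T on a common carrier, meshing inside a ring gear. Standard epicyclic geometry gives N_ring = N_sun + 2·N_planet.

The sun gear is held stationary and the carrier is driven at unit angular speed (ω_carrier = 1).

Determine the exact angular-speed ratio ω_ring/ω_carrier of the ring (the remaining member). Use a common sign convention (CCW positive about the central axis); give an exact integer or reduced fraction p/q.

47/37

N_ring = 20 + 2·27 = 74
20(ω_s−ω_c) = −74(ω_r−ω_c),  ω_s=0, ω_c=1
ω_r = 1 − (20/74)(0−1) = 47/37
ω_r/ω_c = 47/37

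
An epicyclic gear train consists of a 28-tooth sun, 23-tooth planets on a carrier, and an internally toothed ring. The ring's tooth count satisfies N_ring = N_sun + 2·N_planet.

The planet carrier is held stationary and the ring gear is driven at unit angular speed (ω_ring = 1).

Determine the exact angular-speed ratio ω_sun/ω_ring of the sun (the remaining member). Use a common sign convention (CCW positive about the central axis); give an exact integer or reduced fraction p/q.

-37/14

N_ring = 28 + 2·23 = 74
28(ω_s−ω_c) = −74(ω_r−ω_c),  ω_c=0, ω_r=1
ω_s = 0 − (74/28)(1−0) = -37/14
ω_s/ω_r = -37/14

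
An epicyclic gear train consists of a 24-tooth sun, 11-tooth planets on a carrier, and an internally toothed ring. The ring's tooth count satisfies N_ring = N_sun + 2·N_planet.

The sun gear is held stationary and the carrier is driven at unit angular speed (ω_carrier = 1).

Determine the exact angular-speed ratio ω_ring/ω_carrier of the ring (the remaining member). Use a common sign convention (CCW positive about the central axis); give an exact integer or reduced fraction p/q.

35/23

N_ring = 24 + 2·11 = 46
24(ω_s−ω_c) = −46(ω_r−ω_c),  ω_s=0, ω_c=1
ω_r = 1 − (24/46)(0−1) = 35/23
ω_r/ω_c = 35/23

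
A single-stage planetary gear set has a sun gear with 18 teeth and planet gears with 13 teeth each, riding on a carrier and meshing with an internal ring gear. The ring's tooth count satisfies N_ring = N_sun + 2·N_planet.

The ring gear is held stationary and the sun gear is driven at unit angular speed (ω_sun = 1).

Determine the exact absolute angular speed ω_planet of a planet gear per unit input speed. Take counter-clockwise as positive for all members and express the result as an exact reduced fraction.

N_ring = 18 + 2·13 = 44
18(ω_s−ω_c) = −44(ω_r−ω_c),  ω_r=0, ω_s=1
18(1−ω_c) = −44(0−ω_c)  ⇒  62ω_c = 18  ⇒  ω_c = 9/31
sun–planet: 18·(1−9/31) = −13·(ω_p−ω_c)  ⇒  ω_p−ω_c = −(18/13)·(22/31) = -396/403
ω_p = 9/31 − 396/403 = -9/13

-9/13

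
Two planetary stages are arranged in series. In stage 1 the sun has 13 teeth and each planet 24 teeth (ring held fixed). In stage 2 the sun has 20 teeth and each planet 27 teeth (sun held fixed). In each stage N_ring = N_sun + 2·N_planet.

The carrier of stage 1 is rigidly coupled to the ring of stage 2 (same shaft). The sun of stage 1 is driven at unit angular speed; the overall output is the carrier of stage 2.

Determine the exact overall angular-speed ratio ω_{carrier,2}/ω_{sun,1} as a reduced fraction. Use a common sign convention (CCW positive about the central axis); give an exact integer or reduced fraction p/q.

Stage 1: N_ring = 13 + 2·24 = 61
Stage 1: 13(ω_s−ω_c) = −61(ω_r−ω_c),  ω_r=0, ω_s=1
Stage 1: 13(1−ω_c) = −61(0−ω_c)  ⇒  74ω_c = 13  ⇒  ω_c = 13/74
  ⇒ ω_c¹/ω_s¹ = 13/74
Stage 2: N_ring = 20 + 2·27 = 74
Stage 2: 20(ω_s−ω_c) = −74(ω_r−ω_c),  ω_s=0, ω_r=1
Stage 2: 20(0−ω_c) = −74(1−ω_c)  ⇒  94ω_c = 74  ⇒  ω_c = 37/47
  ⇒ ω_c²/ω_r² = 37/47
Coupling ω_r² = ω_c¹ ⇒ overall = 13/74 × 37/47 = 13/94

13/94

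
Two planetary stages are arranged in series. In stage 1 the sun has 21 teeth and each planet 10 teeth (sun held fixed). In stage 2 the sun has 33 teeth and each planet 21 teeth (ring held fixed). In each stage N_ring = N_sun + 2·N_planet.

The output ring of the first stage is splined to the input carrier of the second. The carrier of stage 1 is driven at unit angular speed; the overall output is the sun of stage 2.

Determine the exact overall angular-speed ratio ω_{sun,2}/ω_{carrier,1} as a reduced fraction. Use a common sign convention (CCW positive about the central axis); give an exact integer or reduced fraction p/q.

Stage 1: N_ring = 21 + 2·10 = 41
Stage 1: 21(ω_s−ω_c) = −41(ω_r−ω_c),  ω_s=0, ω_c=1
Stage 1: ω_r = 1 − (21/41)(0−1) = 62/41
  ⇒ ω_r¹/ω_c¹ = 62/41
Stage 2: N_ring = 33 + 2·21 = 75
Stage 2: 33(ω_s−ω_c) = −75(ω_r−ω_c),  ω_r=0, ω_c=1
Stage 2: ω_s = 1 − (75/33)(0−1) = 36/11
  ⇒ ω_s²/ω_c² = 36/11
Coupling ω_c² = ω_r¹ ⇒ overall = 62/41 × 36/11 = 2232/451

2232/451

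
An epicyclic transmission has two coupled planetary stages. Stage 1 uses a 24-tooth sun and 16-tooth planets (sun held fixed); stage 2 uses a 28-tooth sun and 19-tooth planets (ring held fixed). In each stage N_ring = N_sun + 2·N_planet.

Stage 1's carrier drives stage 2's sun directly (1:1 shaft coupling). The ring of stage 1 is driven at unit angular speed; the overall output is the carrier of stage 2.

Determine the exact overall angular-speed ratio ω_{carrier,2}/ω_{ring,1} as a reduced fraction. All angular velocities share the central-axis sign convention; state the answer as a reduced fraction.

49/235

Stage 1: N_ring = 24 + 2·16 = 56
Stage 1: 24(ω_s−ω_c) = −56(ω_r−ω_c),  ω_s=0, ω_r=1
Stage 1: 24(0−ω_c) = −56(1−ω_c)  ⇒  80ω_c = 56  ⇒  ω_c = 7/10
  ⇒ ω_c¹/ω_r¹ = 7/10
Stage 2: N_ring = 28 + 2·19 = 66
Stage 2: 28(ω_s−ω_c) = −66(ω_r−ω_c),  ω_r=0, ω_s=1
Stage 2: 28(1−ω_c) = −66(0−ω_c)  ⇒  94ω_c = 28  ⇒  ω_c = 14/47
  ⇒ ω_c²/ω_s² = 14/47
Coupling ω_s² = ω_c¹ ⇒ overall = 7/10 × 14/47 = 49/235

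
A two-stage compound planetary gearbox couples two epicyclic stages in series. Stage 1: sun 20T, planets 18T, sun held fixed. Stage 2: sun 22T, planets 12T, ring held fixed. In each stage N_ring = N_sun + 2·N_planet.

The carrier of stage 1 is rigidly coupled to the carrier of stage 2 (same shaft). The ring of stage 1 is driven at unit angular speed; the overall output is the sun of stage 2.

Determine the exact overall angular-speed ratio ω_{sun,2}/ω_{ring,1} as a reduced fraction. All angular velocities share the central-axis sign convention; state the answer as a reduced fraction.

476/209

Stage 1: N_ring = 20 + 2·18 = 56
Stage 1: 20(ω_s−ω_c) = −56(ω_r−ω_c),  ω_s=0, ω_r=1
Stage 1: 20(0−ω_c) = −56(1−ω_c)  ⇒  76ω_c = 56  ⇒  ω_c = 14/19
  ⇒ ω_c¹/ω_r¹ = 14/19
Stage 2: N_ring = 22 + 2·12 = 46
Stage 2: 22(ω_s−ω_c) = −46(ω_r−ω_c),  ω_r=0, ω_c=1
Stage 2: ω_s = 1 − (46/22)(0−1) = 34/11
  ⇒ ω_s²/ω_c² = 34/11
Coupling ω_c² = ω_c¹ ⇒ overall = 14/19 × 34/11 = 476/209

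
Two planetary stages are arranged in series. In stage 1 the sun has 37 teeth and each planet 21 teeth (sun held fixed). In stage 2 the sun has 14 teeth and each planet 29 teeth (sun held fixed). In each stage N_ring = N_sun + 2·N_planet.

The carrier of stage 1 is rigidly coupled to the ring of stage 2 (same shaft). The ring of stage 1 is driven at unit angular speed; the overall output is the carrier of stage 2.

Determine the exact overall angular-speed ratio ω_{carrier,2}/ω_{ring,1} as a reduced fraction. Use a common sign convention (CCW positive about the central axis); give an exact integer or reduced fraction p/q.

Stage 1: N_ring = 37 + 2·21 = 79
Stage 1: 37(ω_s−ω_c) = −79(ω_r−ω_c),  ω_s=0, ω_r=1
Stage 1: 37(0−ω_c) = −79(1−ω_c)  ⇒  116ω_c = 79  ⇒  ω_c = 79/116
  ⇒ ω_c¹/ω_r¹ = 79/116
Stage 2: N_ring = 14 + 2·29 = 72
Stage 2: 14(ω_s−ω_c) = −72(ω_r−ω_c),  ω_s=0, ω_r=1
Stage 2: 14(0−ω_c) = −72(1−ω_c)  ⇒  86ω_c = 72  ⇒  ω_c = 36/43
  ⇒ ω_c²/ω_r² = 36/43
Coupling ω_r² = ω_c¹ ⇒ overall = 79/116 × 36/43 = 711/1247

711/1247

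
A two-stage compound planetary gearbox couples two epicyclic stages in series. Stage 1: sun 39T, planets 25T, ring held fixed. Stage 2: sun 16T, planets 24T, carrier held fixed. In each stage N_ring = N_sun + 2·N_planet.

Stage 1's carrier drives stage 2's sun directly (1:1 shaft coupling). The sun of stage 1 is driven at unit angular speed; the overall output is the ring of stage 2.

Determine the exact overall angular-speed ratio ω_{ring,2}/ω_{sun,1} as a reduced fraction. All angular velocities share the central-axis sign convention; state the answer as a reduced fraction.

Stage 1: N_ring = 39 + 2·25 = 89
Stage 1: 39(ω_s−ω_c) = −89(ω_r−ω_c),  ω_r=0, ω_s=1
Stage 1: 39(1−ω_c) = −89(0−ω_c)  ⇒  128ω_c = 39  ⇒  ω_c = 39/128
  ⇒ ω_c¹/ω_s¹ = 39/128
Stage 2: N_ring = 16 + 2·24 = 64
Stage 2: 16(ω_s−ω_c) = −64(ω_r−ω_c),  ω_c=0, ω_s=1
Stage 2: ω_r = 0 − (16/64)(1−0) = -1/4
  ⇒ ω_r²/ω_s² = -1/4
Coupling ω_s² = ω_c¹ ⇒ overall = 39/128 × -1/4 = -39/512

-39/512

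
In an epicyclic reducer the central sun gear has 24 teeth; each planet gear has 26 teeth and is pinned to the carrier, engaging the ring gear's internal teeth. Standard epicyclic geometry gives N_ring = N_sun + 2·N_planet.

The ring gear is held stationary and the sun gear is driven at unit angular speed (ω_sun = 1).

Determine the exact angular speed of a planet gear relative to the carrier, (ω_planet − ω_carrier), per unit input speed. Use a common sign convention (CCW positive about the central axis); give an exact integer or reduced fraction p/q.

N_ring = 24 + 2·26 = 76
24(ω_s−ω_c) = −76(ω_r−ω_c),  ω_r=0, ω_s=1
24(1−ω_c) = −76(0−ω_c)  ⇒  100ω_c = 24  ⇒  ω_c = 6/25
sun–planet: 24·(1−6/25) = −26·(ω_p−ω_c)  ⇒  ω_p−ω_c = −(24/26)·(19/25) = -228/325

-228/325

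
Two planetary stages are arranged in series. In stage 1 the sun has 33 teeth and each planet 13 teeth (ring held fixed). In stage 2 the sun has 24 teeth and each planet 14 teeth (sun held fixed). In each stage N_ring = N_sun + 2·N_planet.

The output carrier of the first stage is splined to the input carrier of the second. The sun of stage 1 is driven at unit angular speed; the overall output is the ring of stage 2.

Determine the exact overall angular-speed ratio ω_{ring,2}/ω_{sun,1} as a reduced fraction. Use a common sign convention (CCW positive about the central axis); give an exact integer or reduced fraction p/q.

Stage 1: N_ring = 33 + 2·13 = 59
Stage 1: 33(ω_s−ω_c) = −59(ω_r−ω_c),  ω_r=0, ω_s=1
Stage 1: 33(1−ω_c) = −59(0−ω_c)  ⇒  92ω_c = 33  ⇒  ω_c = 33/92
  ⇒ ω_c¹/ω_s¹ = 33/92
Stage 2: N_ring = 24 + 2·14 = 52
Stage 2: 24(ω_s−ω_c) = −52(ω_r−ω_c),  ω_s=0, ω_c=1
Stage 2: ω_r = 1 − (24/52)(0−1) = 19/13
  ⇒ ω_r²/ω_c² = 19/13
Coupling ω_c² = ω_c¹ ⇒ overall = 33/92 × 19/13 = 627/1196

627/1196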